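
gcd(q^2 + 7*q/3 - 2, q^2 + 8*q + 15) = q + 3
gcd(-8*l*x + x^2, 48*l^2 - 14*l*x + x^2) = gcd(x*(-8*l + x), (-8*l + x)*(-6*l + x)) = -8*l + x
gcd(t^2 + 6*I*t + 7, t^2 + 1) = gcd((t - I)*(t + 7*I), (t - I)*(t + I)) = t - I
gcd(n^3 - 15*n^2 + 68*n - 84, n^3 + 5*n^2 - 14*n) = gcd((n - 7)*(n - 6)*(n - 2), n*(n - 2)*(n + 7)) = n - 2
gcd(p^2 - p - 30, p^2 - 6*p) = p - 6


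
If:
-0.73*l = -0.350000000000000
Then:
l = 0.48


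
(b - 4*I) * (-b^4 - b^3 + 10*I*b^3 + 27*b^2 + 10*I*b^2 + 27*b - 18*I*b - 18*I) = -b^5 - b^4 + 14*I*b^4 + 67*b^3 + 14*I*b^3 + 67*b^2 - 126*I*b^2 - 72*b - 126*I*b - 72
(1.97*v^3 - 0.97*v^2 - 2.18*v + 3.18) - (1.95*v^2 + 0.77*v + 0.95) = 1.97*v^3 - 2.92*v^2 - 2.95*v + 2.23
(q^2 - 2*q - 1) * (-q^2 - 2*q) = -q^4 + 5*q^2 + 2*q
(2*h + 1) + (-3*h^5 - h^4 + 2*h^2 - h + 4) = -3*h^5 - h^4 + 2*h^2 + h + 5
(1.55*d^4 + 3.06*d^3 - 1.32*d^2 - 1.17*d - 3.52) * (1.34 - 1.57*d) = -2.4335*d^5 - 2.7272*d^4 + 6.1728*d^3 + 0.0680999999999998*d^2 + 3.9586*d - 4.7168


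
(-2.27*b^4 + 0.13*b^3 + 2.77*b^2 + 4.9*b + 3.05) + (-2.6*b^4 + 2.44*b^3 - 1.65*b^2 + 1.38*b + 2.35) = -4.87*b^4 + 2.57*b^3 + 1.12*b^2 + 6.28*b + 5.4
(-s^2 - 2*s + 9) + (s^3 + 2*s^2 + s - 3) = s^3 + s^2 - s + 6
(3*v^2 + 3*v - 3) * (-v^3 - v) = -3*v^5 - 3*v^4 - 3*v^2 + 3*v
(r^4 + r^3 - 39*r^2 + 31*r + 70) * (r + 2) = r^5 + 3*r^4 - 37*r^3 - 47*r^2 + 132*r + 140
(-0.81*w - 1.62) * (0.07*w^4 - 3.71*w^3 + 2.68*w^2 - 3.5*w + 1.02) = -0.0567*w^5 + 2.8917*w^4 + 3.8394*w^3 - 1.5066*w^2 + 4.8438*w - 1.6524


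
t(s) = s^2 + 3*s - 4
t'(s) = 2*s + 3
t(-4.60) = 3.36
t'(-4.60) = -6.20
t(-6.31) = 16.89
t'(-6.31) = -9.62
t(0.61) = -1.80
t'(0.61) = 4.22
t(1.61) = 3.42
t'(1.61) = 6.22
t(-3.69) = -1.45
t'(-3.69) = -4.38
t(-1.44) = -6.25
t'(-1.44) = 0.12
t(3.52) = 18.95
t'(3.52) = 10.04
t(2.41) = 9.04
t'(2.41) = 7.82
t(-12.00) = 104.00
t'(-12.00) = -21.00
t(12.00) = 176.00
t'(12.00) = 27.00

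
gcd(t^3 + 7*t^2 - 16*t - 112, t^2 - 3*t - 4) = t - 4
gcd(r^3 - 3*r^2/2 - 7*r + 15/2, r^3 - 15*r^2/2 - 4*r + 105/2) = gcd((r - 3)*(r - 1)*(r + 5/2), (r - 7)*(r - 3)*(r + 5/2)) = r^2 - r/2 - 15/2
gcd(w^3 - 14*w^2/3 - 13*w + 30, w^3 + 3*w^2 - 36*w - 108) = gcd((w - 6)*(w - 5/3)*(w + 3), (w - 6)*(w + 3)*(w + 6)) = w^2 - 3*w - 18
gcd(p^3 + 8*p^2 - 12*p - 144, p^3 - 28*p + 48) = p^2 + 2*p - 24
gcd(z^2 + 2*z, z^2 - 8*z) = z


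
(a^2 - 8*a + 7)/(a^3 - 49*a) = (a - 1)/(a*(a + 7))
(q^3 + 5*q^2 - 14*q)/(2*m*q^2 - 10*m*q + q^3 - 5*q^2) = (q^2 + 5*q - 14)/(2*m*q - 10*m + q^2 - 5*q)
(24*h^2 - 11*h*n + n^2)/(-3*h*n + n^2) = (-8*h + n)/n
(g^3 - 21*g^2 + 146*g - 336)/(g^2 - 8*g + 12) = (g^2 - 15*g + 56)/(g - 2)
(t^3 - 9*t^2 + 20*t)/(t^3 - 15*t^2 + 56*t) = (t^2 - 9*t + 20)/(t^2 - 15*t + 56)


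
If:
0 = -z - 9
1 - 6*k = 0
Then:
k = 1/6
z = -9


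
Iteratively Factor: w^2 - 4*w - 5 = (w + 1)*(w - 5)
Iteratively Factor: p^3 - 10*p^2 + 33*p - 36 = (p - 3)*(p^2 - 7*p + 12) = (p - 3)^2*(p - 4)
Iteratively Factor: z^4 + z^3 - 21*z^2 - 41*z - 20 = (z + 1)*(z^3 - 21*z - 20) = (z + 1)^2*(z^2 - z - 20) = (z - 5)*(z + 1)^2*(z + 4)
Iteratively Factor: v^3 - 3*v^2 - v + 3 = (v + 1)*(v^2 - 4*v + 3) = (v - 3)*(v + 1)*(v - 1)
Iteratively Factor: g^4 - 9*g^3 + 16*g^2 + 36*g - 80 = (g - 5)*(g^3 - 4*g^2 - 4*g + 16) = (g - 5)*(g + 2)*(g^2 - 6*g + 8) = (g - 5)*(g - 4)*(g + 2)*(g - 2)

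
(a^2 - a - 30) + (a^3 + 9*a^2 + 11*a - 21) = a^3 + 10*a^2 + 10*a - 51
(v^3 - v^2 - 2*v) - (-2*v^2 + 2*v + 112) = v^3 + v^2 - 4*v - 112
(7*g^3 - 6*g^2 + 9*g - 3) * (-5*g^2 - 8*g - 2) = -35*g^5 - 26*g^4 - 11*g^3 - 45*g^2 + 6*g + 6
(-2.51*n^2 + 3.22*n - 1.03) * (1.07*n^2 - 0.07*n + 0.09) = -2.6857*n^4 + 3.6211*n^3 - 1.5534*n^2 + 0.3619*n - 0.0927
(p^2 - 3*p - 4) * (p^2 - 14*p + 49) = p^4 - 17*p^3 + 87*p^2 - 91*p - 196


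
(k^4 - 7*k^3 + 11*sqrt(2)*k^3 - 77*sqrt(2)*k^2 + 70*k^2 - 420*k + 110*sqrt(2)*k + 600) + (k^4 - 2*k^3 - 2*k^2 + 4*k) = 2*k^4 - 9*k^3 + 11*sqrt(2)*k^3 - 77*sqrt(2)*k^2 + 68*k^2 - 416*k + 110*sqrt(2)*k + 600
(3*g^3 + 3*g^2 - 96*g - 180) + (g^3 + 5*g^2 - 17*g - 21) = 4*g^3 + 8*g^2 - 113*g - 201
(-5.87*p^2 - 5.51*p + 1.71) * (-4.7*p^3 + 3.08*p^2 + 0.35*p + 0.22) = 27.589*p^5 + 7.8174*p^4 - 27.0623*p^3 + 2.0469*p^2 - 0.6137*p + 0.3762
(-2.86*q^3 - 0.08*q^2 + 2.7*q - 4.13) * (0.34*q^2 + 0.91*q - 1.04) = -0.9724*q^5 - 2.6298*q^4 + 3.8196*q^3 + 1.136*q^2 - 6.5663*q + 4.2952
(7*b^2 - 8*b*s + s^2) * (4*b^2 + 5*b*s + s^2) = 28*b^4 + 3*b^3*s - 29*b^2*s^2 - 3*b*s^3 + s^4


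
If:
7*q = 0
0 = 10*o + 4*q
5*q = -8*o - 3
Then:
No Solution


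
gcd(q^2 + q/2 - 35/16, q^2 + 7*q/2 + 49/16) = q + 7/4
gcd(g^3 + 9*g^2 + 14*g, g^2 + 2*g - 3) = 1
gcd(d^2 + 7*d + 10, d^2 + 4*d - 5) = d + 5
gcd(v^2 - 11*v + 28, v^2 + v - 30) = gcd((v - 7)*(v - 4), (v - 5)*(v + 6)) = 1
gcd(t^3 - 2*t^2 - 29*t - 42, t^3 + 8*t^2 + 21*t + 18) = t^2 + 5*t + 6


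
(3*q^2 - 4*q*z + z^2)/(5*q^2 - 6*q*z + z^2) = (-3*q + z)/(-5*q + z)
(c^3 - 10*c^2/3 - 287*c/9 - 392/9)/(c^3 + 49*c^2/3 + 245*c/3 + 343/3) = (3*c^2 - 17*c - 56)/(3*(c^2 + 14*c + 49))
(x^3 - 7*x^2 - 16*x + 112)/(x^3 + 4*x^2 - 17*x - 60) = (x^2 - 3*x - 28)/(x^2 + 8*x + 15)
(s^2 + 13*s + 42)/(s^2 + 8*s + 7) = (s + 6)/(s + 1)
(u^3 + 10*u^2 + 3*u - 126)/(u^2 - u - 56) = (u^2 + 3*u - 18)/(u - 8)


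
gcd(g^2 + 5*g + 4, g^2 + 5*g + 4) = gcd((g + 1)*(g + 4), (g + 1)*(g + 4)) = g^2 + 5*g + 4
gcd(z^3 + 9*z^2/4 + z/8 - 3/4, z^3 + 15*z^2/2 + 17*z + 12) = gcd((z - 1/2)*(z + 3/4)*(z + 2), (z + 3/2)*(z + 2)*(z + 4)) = z + 2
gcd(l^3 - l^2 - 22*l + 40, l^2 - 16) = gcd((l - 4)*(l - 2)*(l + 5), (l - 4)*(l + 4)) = l - 4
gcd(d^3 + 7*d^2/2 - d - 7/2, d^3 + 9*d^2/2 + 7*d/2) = d^2 + 9*d/2 + 7/2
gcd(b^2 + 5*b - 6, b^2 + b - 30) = b + 6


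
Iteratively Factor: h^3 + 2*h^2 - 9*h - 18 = (h - 3)*(h^2 + 5*h + 6) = (h - 3)*(h + 3)*(h + 2)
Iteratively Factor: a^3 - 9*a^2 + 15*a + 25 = (a - 5)*(a^2 - 4*a - 5) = (a - 5)^2*(a + 1)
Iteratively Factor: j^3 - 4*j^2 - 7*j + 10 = (j + 2)*(j^2 - 6*j + 5) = (j - 1)*(j + 2)*(j - 5)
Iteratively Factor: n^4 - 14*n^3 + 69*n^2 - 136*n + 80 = (n - 4)*(n^3 - 10*n^2 + 29*n - 20) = (n - 5)*(n - 4)*(n^2 - 5*n + 4) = (n - 5)*(n - 4)*(n - 1)*(n - 4)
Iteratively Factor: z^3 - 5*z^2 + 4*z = (z)*(z^2 - 5*z + 4) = z*(z - 4)*(z - 1)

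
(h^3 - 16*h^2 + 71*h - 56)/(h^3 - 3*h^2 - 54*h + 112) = (h^2 - 8*h + 7)/(h^2 + 5*h - 14)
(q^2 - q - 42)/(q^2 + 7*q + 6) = (q - 7)/(q + 1)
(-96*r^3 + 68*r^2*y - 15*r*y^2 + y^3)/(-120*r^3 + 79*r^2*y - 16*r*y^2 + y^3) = (-4*r + y)/(-5*r + y)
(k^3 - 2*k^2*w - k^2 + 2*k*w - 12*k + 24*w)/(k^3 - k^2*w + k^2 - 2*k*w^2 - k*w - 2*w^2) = (k^2 - k - 12)/(k^2 + k*w + k + w)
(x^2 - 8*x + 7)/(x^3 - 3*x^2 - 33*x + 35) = 1/(x + 5)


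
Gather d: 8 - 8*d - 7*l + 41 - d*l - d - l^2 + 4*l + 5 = d*(-l - 9) - l^2 - 3*l + 54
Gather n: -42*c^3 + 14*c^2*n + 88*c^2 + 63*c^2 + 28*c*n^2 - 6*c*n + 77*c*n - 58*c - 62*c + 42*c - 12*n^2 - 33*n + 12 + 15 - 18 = -42*c^3 + 151*c^2 - 78*c + n^2*(28*c - 12) + n*(14*c^2 + 71*c - 33) + 9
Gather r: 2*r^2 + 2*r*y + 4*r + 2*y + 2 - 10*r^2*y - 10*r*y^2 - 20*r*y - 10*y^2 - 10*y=r^2*(2 - 10*y) + r*(-10*y^2 - 18*y + 4) - 10*y^2 - 8*y + 2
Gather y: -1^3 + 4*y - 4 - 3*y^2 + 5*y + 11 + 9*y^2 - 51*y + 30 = 6*y^2 - 42*y + 36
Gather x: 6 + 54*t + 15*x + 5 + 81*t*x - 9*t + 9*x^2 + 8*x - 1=45*t + 9*x^2 + x*(81*t + 23) + 10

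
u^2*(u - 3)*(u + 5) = u^4 + 2*u^3 - 15*u^2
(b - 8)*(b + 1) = b^2 - 7*b - 8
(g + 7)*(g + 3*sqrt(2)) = g^2 + 3*sqrt(2)*g + 7*g + 21*sqrt(2)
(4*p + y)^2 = 16*p^2 + 8*p*y + y^2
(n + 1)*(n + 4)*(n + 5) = n^3 + 10*n^2 + 29*n + 20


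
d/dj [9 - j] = -1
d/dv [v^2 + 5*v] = 2*v + 5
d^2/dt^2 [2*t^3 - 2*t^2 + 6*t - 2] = 12*t - 4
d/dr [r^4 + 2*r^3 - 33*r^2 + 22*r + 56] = 4*r^3 + 6*r^2 - 66*r + 22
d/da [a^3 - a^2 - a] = 3*a^2 - 2*a - 1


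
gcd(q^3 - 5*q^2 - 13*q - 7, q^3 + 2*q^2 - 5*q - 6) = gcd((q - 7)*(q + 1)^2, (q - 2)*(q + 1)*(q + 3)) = q + 1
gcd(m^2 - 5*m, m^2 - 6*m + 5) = m - 5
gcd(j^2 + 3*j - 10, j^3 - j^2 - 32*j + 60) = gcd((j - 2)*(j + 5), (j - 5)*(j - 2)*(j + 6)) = j - 2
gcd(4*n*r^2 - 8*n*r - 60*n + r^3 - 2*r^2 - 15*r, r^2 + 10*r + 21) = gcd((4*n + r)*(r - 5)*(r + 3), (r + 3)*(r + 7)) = r + 3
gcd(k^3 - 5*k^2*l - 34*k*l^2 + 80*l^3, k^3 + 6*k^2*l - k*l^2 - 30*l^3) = k^2 + 3*k*l - 10*l^2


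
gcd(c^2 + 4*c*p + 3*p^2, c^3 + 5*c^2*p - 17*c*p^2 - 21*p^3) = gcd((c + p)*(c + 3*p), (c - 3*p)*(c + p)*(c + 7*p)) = c + p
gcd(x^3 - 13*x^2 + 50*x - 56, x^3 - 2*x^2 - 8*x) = x - 4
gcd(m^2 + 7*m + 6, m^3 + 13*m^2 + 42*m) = m + 6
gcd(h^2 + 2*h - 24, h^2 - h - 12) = h - 4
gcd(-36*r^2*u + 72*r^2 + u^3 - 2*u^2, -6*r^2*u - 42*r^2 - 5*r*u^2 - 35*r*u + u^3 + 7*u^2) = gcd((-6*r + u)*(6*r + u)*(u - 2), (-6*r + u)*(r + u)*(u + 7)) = 6*r - u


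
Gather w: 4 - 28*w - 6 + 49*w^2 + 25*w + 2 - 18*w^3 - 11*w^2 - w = -18*w^3 + 38*w^2 - 4*w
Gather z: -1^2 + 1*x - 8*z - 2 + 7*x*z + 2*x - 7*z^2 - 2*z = 3*x - 7*z^2 + z*(7*x - 10) - 3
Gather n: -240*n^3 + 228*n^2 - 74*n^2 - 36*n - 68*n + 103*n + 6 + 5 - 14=-240*n^3 + 154*n^2 - n - 3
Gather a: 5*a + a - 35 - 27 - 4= 6*a - 66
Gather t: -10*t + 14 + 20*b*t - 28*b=-28*b + t*(20*b - 10) + 14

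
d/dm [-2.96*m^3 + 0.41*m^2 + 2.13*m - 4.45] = -8.88*m^2 + 0.82*m + 2.13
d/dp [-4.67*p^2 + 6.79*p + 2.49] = 6.79 - 9.34*p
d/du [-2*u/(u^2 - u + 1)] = 2*(u^2 - 1)/(u^4 - 2*u^3 + 3*u^2 - 2*u + 1)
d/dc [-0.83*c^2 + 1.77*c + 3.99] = 1.77 - 1.66*c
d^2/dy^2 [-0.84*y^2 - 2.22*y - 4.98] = -1.68000000000000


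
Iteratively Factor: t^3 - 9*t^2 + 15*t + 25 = (t - 5)*(t^2 - 4*t - 5) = (t - 5)*(t + 1)*(t - 5)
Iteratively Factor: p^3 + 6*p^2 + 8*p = (p + 2)*(p^2 + 4*p) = p*(p + 2)*(p + 4)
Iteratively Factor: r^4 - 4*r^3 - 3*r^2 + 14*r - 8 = (r - 4)*(r^3 - 3*r + 2) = (r - 4)*(r - 1)*(r^2 + r - 2) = (r - 4)*(r - 1)*(r + 2)*(r - 1)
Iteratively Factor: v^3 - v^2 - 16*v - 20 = (v - 5)*(v^2 + 4*v + 4) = (v - 5)*(v + 2)*(v + 2)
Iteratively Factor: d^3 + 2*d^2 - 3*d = (d + 3)*(d^2 - d) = d*(d + 3)*(d - 1)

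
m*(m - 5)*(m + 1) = m^3 - 4*m^2 - 5*m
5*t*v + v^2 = v*(5*t + v)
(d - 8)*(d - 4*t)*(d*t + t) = d^3*t - 4*d^2*t^2 - 7*d^2*t + 28*d*t^2 - 8*d*t + 32*t^2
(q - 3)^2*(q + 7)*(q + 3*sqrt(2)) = q^4 + q^3 + 3*sqrt(2)*q^3 - 33*q^2 + 3*sqrt(2)*q^2 - 99*sqrt(2)*q + 63*q + 189*sqrt(2)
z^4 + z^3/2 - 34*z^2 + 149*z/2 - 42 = (z - 4)*(z - 3/2)*(z - 1)*(z + 7)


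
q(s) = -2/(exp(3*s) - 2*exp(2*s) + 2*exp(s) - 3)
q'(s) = -2*(-3*exp(3*s) + 4*exp(2*s) - 2*exp(s))/(exp(3*s) - 2*exp(2*s) + 2*exp(s) - 3)^2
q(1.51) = -0.03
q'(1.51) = 0.12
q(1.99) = -0.01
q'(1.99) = 0.02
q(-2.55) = 0.70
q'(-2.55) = 0.03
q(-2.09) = 0.72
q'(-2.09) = 0.05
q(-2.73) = 0.69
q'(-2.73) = 0.03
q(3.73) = -0.00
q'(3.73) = 0.00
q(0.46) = 2.28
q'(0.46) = 13.19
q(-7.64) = 0.67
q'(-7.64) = 0.00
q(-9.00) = 0.67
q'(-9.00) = 0.00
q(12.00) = 0.00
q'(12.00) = 0.00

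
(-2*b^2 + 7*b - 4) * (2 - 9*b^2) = 18*b^4 - 63*b^3 + 32*b^2 + 14*b - 8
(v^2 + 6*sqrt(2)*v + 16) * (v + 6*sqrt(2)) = v^3 + 12*sqrt(2)*v^2 + 88*v + 96*sqrt(2)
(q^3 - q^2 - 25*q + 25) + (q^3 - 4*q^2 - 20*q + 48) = 2*q^3 - 5*q^2 - 45*q + 73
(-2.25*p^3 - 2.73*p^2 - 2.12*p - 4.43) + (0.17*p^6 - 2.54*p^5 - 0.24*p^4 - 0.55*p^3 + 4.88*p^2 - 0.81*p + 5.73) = 0.17*p^6 - 2.54*p^5 - 0.24*p^4 - 2.8*p^3 + 2.15*p^2 - 2.93*p + 1.3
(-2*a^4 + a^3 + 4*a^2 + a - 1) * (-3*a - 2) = 6*a^5 + a^4 - 14*a^3 - 11*a^2 + a + 2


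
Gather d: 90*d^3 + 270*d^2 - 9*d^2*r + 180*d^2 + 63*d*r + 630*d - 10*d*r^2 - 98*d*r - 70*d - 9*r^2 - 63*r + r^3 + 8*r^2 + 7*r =90*d^3 + d^2*(450 - 9*r) + d*(-10*r^2 - 35*r + 560) + r^3 - r^2 - 56*r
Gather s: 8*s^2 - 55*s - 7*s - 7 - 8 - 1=8*s^2 - 62*s - 16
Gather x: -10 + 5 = -5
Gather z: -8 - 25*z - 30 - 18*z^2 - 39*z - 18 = -18*z^2 - 64*z - 56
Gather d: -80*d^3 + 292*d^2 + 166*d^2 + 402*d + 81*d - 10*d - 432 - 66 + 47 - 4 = -80*d^3 + 458*d^2 + 473*d - 455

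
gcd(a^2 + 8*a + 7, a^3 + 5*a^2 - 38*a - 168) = a + 7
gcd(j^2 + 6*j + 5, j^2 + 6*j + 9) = 1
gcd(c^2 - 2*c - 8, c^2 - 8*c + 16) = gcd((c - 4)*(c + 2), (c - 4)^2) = c - 4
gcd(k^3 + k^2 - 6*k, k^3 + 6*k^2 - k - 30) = k^2 + k - 6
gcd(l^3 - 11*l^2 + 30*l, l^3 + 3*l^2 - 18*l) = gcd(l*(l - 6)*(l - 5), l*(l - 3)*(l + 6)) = l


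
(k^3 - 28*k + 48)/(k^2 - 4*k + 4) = (k^2 + 2*k - 24)/(k - 2)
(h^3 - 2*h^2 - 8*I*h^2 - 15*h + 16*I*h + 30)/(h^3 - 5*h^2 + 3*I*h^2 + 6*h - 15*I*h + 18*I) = (h^2 - 8*I*h - 15)/(h^2 + 3*h*(-1 + I) - 9*I)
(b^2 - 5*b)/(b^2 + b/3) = 3*(b - 5)/(3*b + 1)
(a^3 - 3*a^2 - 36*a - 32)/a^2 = a - 3 - 36/a - 32/a^2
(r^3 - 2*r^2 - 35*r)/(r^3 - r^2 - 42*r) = (r + 5)/(r + 6)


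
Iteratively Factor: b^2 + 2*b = (b + 2)*(b)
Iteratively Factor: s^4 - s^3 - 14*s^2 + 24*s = (s - 3)*(s^3 + 2*s^2 - 8*s) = (s - 3)*(s + 4)*(s^2 - 2*s) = s*(s - 3)*(s + 4)*(s - 2)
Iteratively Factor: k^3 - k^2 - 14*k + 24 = (k + 4)*(k^2 - 5*k + 6) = (k - 3)*(k + 4)*(k - 2)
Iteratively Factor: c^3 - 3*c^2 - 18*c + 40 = (c + 4)*(c^2 - 7*c + 10) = (c - 5)*(c + 4)*(c - 2)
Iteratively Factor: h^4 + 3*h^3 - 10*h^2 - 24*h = (h + 2)*(h^3 + h^2 - 12*h) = (h + 2)*(h + 4)*(h^2 - 3*h) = h*(h + 2)*(h + 4)*(h - 3)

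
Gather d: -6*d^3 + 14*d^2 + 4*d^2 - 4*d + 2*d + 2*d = -6*d^3 + 18*d^2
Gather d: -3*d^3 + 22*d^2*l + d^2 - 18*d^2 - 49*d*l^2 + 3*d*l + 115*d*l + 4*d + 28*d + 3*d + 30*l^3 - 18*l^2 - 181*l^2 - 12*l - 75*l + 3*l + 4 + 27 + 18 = -3*d^3 + d^2*(22*l - 17) + d*(-49*l^2 + 118*l + 35) + 30*l^3 - 199*l^2 - 84*l + 49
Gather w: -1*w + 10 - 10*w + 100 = 110 - 11*w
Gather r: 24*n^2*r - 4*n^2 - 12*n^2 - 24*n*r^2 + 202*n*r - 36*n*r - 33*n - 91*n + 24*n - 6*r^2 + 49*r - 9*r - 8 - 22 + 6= -16*n^2 - 100*n + r^2*(-24*n - 6) + r*(24*n^2 + 166*n + 40) - 24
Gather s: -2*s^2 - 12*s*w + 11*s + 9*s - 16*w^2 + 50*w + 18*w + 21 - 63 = -2*s^2 + s*(20 - 12*w) - 16*w^2 + 68*w - 42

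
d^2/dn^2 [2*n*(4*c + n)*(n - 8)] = 16*c + 12*n - 32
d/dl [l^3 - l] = 3*l^2 - 1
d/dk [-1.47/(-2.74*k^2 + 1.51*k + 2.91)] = (2.2197 - 8.0556*k)/(-2.74*k^2 + 1.51*k + 2.91)^2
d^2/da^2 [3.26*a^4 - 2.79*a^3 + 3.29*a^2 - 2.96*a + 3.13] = 39.12*a^2 - 16.74*a + 6.58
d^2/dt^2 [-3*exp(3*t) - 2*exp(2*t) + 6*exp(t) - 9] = (-27*exp(2*t) - 8*exp(t) + 6)*exp(t)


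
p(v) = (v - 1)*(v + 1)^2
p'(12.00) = 455.00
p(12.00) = 1859.00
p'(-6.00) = 95.00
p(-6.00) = -175.00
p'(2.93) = 30.61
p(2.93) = 29.81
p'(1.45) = 8.21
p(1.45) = 2.70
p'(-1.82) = 5.30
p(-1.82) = -1.90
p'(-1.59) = 3.40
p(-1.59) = -0.90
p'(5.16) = 89.20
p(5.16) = 157.85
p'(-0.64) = -1.05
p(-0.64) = -0.21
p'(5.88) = 114.48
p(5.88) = 230.99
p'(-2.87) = 17.97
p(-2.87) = -13.53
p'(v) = (v - 1)*(2*v + 2) + (v + 1)^2 = (v + 1)*(3*v - 1)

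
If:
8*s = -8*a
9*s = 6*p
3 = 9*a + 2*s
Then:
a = 3/7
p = -9/14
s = -3/7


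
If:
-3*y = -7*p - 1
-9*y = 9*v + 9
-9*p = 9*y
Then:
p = -1/10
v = -11/10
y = 1/10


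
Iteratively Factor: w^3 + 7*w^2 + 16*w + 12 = (w + 2)*(w^2 + 5*w + 6) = (w + 2)^2*(w + 3)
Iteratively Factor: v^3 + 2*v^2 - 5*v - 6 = (v + 1)*(v^2 + v - 6) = (v - 2)*(v + 1)*(v + 3)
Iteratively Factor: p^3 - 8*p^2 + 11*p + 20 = (p + 1)*(p^2 - 9*p + 20) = (p - 5)*(p + 1)*(p - 4)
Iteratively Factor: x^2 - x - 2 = (x - 2)*(x + 1)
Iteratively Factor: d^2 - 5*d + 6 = (d - 3)*(d - 2)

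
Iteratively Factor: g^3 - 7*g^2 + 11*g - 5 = (g - 1)*(g^2 - 6*g + 5) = (g - 5)*(g - 1)*(g - 1)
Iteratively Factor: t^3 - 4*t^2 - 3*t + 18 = (t - 3)*(t^2 - t - 6) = (t - 3)^2*(t + 2)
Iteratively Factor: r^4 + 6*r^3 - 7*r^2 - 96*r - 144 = (r - 4)*(r^3 + 10*r^2 + 33*r + 36) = (r - 4)*(r + 3)*(r^2 + 7*r + 12) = (r - 4)*(r + 3)*(r + 4)*(r + 3)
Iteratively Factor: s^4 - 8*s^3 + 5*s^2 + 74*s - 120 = (s - 2)*(s^3 - 6*s^2 - 7*s + 60) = (s - 2)*(s + 3)*(s^2 - 9*s + 20) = (s - 5)*(s - 2)*(s + 3)*(s - 4)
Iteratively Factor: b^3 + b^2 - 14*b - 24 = (b + 3)*(b^2 - 2*b - 8) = (b - 4)*(b + 3)*(b + 2)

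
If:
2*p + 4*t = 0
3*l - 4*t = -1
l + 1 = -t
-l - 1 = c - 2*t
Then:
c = -6/7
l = -5/7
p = 4/7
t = -2/7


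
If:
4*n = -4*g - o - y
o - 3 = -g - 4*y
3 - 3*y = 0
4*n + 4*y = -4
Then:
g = 8/3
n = -2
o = -11/3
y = 1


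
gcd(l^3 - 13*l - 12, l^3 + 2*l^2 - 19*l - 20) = l^2 - 3*l - 4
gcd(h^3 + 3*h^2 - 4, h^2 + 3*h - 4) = h - 1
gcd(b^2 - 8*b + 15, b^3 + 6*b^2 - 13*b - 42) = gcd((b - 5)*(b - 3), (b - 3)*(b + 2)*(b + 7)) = b - 3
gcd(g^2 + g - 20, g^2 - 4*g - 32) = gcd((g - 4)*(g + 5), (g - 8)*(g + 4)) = 1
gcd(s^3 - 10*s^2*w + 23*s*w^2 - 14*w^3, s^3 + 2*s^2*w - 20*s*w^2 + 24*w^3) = s - 2*w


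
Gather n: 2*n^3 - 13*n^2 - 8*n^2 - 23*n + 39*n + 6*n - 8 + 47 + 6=2*n^3 - 21*n^2 + 22*n + 45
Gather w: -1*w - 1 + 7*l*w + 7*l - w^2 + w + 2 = 7*l*w + 7*l - w^2 + 1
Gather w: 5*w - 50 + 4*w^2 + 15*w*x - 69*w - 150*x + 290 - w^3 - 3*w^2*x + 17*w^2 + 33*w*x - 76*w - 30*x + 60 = -w^3 + w^2*(21 - 3*x) + w*(48*x - 140) - 180*x + 300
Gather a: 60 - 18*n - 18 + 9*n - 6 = 36 - 9*n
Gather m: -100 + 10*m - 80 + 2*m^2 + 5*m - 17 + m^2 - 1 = 3*m^2 + 15*m - 198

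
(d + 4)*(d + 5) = d^2 + 9*d + 20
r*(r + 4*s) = r^2 + 4*r*s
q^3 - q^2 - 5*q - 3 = (q - 3)*(q + 1)^2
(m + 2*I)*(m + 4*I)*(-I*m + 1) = -I*m^3 + 7*m^2 + 14*I*m - 8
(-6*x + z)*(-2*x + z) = 12*x^2 - 8*x*z + z^2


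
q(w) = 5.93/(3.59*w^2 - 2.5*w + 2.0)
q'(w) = 5.93*(2.5 - 7.18*w)/(3.59*w^2 - 2.5*w + 2.0)^2 = (14.825 - 42.5774*w)/(3.59*w^2 - 2.5*w + 2.0)^2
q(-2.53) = 0.19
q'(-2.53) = 0.13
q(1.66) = 0.77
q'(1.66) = -0.93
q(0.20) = 3.61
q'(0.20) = 2.34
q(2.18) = 0.44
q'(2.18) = -0.42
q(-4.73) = 0.06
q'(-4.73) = 0.02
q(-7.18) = 0.03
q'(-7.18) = 0.01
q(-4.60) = 0.07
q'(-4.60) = 0.03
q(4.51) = 0.09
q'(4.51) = -0.04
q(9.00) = 0.02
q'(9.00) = -0.01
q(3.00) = 0.22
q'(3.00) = -0.16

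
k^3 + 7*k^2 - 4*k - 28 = (k - 2)*(k + 2)*(k + 7)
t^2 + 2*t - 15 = (t - 3)*(t + 5)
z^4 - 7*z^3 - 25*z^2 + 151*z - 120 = (z - 8)*(z - 3)*(z - 1)*(z + 5)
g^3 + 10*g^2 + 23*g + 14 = (g + 1)*(g + 2)*(g + 7)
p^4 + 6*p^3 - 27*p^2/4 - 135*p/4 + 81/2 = (p - 3/2)^2*(p + 3)*(p + 6)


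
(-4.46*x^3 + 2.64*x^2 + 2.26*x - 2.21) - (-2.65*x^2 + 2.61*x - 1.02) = -4.46*x^3 + 5.29*x^2 - 0.35*x - 1.19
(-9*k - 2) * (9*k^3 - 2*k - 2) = -81*k^4 - 18*k^3 + 18*k^2 + 22*k + 4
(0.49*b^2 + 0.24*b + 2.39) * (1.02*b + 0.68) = 0.4998*b^3 + 0.578*b^2 + 2.601*b + 1.6252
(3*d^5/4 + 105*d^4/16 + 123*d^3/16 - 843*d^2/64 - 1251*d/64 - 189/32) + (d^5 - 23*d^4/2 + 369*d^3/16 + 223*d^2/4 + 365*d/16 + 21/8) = 7*d^5/4 - 79*d^4/16 + 123*d^3/4 + 2725*d^2/64 + 209*d/64 - 105/32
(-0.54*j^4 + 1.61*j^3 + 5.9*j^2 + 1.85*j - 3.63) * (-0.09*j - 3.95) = 0.0486*j^5 + 1.9881*j^4 - 6.8905*j^3 - 23.4715*j^2 - 6.9808*j + 14.3385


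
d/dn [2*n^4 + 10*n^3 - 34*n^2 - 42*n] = 8*n^3 + 30*n^2 - 68*n - 42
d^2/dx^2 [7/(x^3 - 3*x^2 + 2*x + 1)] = 14*(3*(1 - x)*(x^3 - 3*x^2 + 2*x + 1) + (3*x^2 - 6*x + 2)^2)/(x^3 - 3*x^2 + 2*x + 1)^3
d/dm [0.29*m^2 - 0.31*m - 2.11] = 0.58*m - 0.31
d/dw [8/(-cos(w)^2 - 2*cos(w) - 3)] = -16*(cos(w) + 1)*sin(w)/(cos(w)^2 + 2*cos(w) + 3)^2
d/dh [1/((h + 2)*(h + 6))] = 2*(-h - 4)/(h^4 + 16*h^3 + 88*h^2 + 192*h + 144)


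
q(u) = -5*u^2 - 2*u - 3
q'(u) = -10*u - 2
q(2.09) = -29.02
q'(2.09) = -22.90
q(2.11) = -29.48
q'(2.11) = -23.10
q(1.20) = -12.60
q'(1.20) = -14.00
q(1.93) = -25.48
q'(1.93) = -21.30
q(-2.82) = -37.12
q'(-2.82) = 26.20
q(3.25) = -62.31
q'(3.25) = -34.50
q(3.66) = -77.30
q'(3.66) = -38.60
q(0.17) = -3.48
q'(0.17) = -3.70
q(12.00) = -747.00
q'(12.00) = -122.00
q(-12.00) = -699.00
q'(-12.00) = 118.00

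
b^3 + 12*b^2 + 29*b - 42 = (b - 1)*(b + 6)*(b + 7)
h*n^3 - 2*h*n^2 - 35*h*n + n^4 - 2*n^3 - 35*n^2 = n*(h + n)*(n - 7)*(n + 5)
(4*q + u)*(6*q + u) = 24*q^2 + 10*q*u + u^2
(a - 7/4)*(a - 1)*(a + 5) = a^3 + 9*a^2/4 - 12*a + 35/4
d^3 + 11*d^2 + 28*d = d*(d + 4)*(d + 7)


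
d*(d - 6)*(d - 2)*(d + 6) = d^4 - 2*d^3 - 36*d^2 + 72*d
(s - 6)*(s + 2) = s^2 - 4*s - 12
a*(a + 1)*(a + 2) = a^3 + 3*a^2 + 2*a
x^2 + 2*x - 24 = (x - 4)*(x + 6)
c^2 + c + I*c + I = (c + 1)*(c + I)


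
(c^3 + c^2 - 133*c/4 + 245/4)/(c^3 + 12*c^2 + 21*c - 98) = (c^2 - 6*c + 35/4)/(c^2 + 5*c - 14)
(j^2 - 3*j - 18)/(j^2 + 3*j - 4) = (j^2 - 3*j - 18)/(j^2 + 3*j - 4)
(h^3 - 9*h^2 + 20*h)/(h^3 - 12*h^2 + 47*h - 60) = h/(h - 3)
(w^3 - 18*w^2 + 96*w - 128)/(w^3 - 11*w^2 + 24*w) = (w^2 - 10*w + 16)/(w*(w - 3))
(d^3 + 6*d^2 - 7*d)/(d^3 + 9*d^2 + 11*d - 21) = d/(d + 3)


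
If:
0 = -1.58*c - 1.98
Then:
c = -1.25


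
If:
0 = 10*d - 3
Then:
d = 3/10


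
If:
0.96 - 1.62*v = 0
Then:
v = 0.59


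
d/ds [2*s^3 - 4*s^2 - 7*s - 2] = 6*s^2 - 8*s - 7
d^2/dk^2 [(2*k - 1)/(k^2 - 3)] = 2*(4*k^2*(2*k - 1) + (1 - 6*k)*(k^2 - 3))/(k^2 - 3)^3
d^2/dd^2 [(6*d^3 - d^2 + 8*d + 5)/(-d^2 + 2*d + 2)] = 6*(-14*d^3 - 27*d^2 - 30*d + 2)/(d^6 - 6*d^5 + 6*d^4 + 16*d^3 - 12*d^2 - 24*d - 8)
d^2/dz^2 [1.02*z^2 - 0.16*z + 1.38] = 2.04000000000000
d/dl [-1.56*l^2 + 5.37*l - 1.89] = 5.37 - 3.12*l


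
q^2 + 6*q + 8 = (q + 2)*(q + 4)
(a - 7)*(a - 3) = a^2 - 10*a + 21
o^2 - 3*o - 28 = (o - 7)*(o + 4)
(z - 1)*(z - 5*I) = z^2 - z - 5*I*z + 5*I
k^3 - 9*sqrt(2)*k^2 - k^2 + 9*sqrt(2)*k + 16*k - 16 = (k - 1)*(k - 8*sqrt(2))*(k - sqrt(2))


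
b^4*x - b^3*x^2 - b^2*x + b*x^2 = b*(b - 1)*(b - x)*(b*x + x)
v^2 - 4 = (v - 2)*(v + 2)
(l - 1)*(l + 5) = l^2 + 4*l - 5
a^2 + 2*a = a*(a + 2)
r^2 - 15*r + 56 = (r - 8)*(r - 7)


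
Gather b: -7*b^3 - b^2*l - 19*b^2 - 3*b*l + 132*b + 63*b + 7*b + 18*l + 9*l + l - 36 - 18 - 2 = -7*b^3 + b^2*(-l - 19) + b*(202 - 3*l) + 28*l - 56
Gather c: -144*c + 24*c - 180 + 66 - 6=-120*c - 120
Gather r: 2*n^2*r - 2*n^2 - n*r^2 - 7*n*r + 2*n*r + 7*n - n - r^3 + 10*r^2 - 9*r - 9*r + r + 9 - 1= -2*n^2 + 6*n - r^3 + r^2*(10 - n) + r*(2*n^2 - 5*n - 17) + 8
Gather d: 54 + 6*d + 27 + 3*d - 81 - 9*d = 0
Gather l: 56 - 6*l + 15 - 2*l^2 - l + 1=-2*l^2 - 7*l + 72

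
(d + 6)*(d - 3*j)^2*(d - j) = d^4 - 7*d^3*j + 6*d^3 + 15*d^2*j^2 - 42*d^2*j - 9*d*j^3 + 90*d*j^2 - 54*j^3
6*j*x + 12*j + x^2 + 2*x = (6*j + x)*(x + 2)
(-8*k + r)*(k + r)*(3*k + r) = -24*k^3 - 29*k^2*r - 4*k*r^2 + r^3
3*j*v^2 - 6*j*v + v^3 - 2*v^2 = v*(3*j + v)*(v - 2)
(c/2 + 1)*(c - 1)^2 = c^3/2 - 3*c/2 + 1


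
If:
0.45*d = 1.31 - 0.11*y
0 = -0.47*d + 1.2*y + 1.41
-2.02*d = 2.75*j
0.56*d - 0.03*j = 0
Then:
No Solution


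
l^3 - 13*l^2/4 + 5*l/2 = l*(l - 2)*(l - 5/4)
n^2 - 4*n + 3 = (n - 3)*(n - 1)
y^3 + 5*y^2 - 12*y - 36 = (y - 3)*(y + 2)*(y + 6)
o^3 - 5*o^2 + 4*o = o*(o - 4)*(o - 1)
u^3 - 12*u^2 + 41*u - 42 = (u - 7)*(u - 3)*(u - 2)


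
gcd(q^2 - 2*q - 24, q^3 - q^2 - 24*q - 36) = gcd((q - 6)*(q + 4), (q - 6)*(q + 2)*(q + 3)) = q - 6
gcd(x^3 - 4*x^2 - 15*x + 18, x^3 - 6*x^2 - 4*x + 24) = x - 6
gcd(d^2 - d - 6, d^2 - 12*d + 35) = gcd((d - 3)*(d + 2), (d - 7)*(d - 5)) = 1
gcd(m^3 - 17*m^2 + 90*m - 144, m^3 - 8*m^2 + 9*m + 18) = m^2 - 9*m + 18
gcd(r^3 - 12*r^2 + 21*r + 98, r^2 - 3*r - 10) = r + 2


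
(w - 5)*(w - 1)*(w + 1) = w^3 - 5*w^2 - w + 5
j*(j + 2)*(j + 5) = j^3 + 7*j^2 + 10*j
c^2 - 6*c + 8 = (c - 4)*(c - 2)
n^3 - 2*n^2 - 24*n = n*(n - 6)*(n + 4)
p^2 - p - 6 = (p - 3)*(p + 2)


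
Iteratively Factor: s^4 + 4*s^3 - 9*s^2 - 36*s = (s - 3)*(s^3 + 7*s^2 + 12*s) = (s - 3)*(s + 4)*(s^2 + 3*s) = s*(s - 3)*(s + 4)*(s + 3)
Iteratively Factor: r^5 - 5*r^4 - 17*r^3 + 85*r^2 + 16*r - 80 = (r - 4)*(r^4 - r^3 - 21*r^2 + r + 20) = (r - 5)*(r - 4)*(r^3 + 4*r^2 - r - 4) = (r - 5)*(r - 4)*(r + 4)*(r^2 - 1) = (r - 5)*(r - 4)*(r - 1)*(r + 4)*(r + 1)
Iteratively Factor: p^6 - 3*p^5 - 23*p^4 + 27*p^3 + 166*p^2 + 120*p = (p)*(p^5 - 3*p^4 - 23*p^3 + 27*p^2 + 166*p + 120) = p*(p - 4)*(p^4 + p^3 - 19*p^2 - 49*p - 30) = p*(p - 4)*(p + 2)*(p^3 - p^2 - 17*p - 15) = p*(p - 4)*(p + 1)*(p + 2)*(p^2 - 2*p - 15) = p*(p - 5)*(p - 4)*(p + 1)*(p + 2)*(p + 3)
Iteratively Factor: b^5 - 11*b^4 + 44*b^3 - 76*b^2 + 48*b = (b)*(b^4 - 11*b^3 + 44*b^2 - 76*b + 48) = b*(b - 4)*(b^3 - 7*b^2 + 16*b - 12) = b*(b - 4)*(b - 3)*(b^2 - 4*b + 4) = b*(b - 4)*(b - 3)*(b - 2)*(b - 2)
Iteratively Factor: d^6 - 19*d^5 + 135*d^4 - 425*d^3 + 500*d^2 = (d)*(d^5 - 19*d^4 + 135*d^3 - 425*d^2 + 500*d) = d*(d - 5)*(d^4 - 14*d^3 + 65*d^2 - 100*d) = d*(d - 5)*(d - 4)*(d^3 - 10*d^2 + 25*d) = d*(d - 5)^2*(d - 4)*(d^2 - 5*d) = d^2*(d - 5)^2*(d - 4)*(d - 5)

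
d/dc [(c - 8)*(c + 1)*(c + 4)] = 3*c^2 - 6*c - 36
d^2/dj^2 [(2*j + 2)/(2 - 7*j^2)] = 28*(-28*j^2*(j + 1) + (3*j + 1)*(7*j^2 - 2))/(7*j^2 - 2)^3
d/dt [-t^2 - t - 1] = -2*t - 1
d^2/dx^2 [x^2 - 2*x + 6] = 2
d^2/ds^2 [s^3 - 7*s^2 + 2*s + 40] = 6*s - 14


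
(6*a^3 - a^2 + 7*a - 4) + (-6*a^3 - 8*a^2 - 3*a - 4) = -9*a^2 + 4*a - 8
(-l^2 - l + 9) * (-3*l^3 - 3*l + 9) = 3*l^5 + 3*l^4 - 24*l^3 - 6*l^2 - 36*l + 81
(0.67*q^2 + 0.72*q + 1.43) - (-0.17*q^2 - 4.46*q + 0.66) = 0.84*q^2 + 5.18*q + 0.77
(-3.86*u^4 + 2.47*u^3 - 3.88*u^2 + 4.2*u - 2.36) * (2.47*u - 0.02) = -9.5342*u^5 + 6.1781*u^4 - 9.633*u^3 + 10.4516*u^2 - 5.9132*u + 0.0472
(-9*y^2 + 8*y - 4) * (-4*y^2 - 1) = 36*y^4 - 32*y^3 + 25*y^2 - 8*y + 4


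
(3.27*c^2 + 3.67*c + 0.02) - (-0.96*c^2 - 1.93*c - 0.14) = 4.23*c^2 + 5.6*c + 0.16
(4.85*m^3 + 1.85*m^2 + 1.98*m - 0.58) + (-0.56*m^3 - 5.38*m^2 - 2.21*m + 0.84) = 4.29*m^3 - 3.53*m^2 - 0.23*m + 0.26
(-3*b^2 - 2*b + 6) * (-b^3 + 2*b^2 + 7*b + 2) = 3*b^5 - 4*b^4 - 31*b^3 - 8*b^2 + 38*b + 12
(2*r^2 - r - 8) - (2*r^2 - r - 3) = -5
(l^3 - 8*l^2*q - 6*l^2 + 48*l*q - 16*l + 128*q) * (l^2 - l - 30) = l^5 - 8*l^4*q - 7*l^4 + 56*l^3*q - 40*l^3 + 320*l^2*q + 196*l^2 - 1568*l*q + 480*l - 3840*q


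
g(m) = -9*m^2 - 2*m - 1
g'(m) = -18*m - 2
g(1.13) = -14.75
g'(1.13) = -22.34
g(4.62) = -202.34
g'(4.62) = -85.16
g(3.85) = -142.10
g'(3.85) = -71.30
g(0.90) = -10.09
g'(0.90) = -18.20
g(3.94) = -148.59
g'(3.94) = -72.92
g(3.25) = -102.56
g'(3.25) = -60.50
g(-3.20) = -86.76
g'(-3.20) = 55.60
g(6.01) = -338.10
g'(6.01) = -110.18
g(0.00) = -1.00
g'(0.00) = -2.00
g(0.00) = -1.00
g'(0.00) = -2.00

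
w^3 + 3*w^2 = w^2*(w + 3)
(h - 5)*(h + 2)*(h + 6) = h^3 + 3*h^2 - 28*h - 60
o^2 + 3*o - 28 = (o - 4)*(o + 7)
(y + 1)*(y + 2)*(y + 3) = y^3 + 6*y^2 + 11*y + 6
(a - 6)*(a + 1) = a^2 - 5*a - 6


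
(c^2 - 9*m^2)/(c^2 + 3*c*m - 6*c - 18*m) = (c - 3*m)/(c - 6)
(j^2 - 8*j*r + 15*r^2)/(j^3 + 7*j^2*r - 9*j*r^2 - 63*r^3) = (j - 5*r)/(j^2 + 10*j*r + 21*r^2)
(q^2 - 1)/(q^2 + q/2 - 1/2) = 2*(q - 1)/(2*q - 1)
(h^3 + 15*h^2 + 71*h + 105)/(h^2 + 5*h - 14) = (h^2 + 8*h + 15)/(h - 2)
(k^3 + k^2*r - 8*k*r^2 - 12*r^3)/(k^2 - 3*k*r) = k + 4*r + 4*r^2/k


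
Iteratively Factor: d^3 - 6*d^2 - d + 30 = (d - 5)*(d^2 - d - 6) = (d - 5)*(d - 3)*(d + 2)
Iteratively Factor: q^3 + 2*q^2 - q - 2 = (q + 2)*(q^2 - 1) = (q - 1)*(q + 2)*(q + 1)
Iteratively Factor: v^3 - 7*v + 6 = (v + 3)*(v^2 - 3*v + 2) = (v - 2)*(v + 3)*(v - 1)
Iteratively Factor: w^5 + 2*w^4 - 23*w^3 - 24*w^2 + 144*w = (w + 4)*(w^4 - 2*w^3 - 15*w^2 + 36*w) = w*(w + 4)*(w^3 - 2*w^2 - 15*w + 36) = w*(w - 3)*(w + 4)*(w^2 + w - 12) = w*(w - 3)^2*(w + 4)*(w + 4)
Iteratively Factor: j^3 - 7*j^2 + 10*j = (j)*(j^2 - 7*j + 10) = j*(j - 2)*(j - 5)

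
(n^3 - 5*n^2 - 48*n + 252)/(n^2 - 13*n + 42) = (n^2 + n - 42)/(n - 7)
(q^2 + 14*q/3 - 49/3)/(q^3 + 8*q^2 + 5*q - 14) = (q - 7/3)/(q^2 + q - 2)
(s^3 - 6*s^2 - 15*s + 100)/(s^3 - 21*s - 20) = (s - 5)/(s + 1)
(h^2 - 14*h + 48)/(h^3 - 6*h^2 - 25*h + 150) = (h - 8)/(h^2 - 25)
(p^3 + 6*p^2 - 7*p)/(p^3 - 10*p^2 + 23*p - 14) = p*(p + 7)/(p^2 - 9*p + 14)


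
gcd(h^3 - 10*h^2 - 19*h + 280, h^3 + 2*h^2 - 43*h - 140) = h^2 - 2*h - 35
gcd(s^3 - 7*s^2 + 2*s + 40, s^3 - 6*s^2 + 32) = s^2 - 2*s - 8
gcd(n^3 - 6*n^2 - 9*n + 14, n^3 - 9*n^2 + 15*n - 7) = n^2 - 8*n + 7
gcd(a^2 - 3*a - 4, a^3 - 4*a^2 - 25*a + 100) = a - 4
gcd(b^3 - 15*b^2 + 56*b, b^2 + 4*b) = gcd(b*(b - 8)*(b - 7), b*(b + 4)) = b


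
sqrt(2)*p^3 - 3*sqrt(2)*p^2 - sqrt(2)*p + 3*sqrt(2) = (p - 3)*(p - 1)*(sqrt(2)*p + sqrt(2))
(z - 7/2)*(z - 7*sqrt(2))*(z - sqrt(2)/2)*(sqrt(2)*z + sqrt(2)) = sqrt(2)*z^4 - 15*z^3 - 5*sqrt(2)*z^3/2 + 7*sqrt(2)*z^2/2 + 75*z^2/2 - 35*sqrt(2)*z/2 + 105*z/2 - 49*sqrt(2)/2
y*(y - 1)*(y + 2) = y^3 + y^2 - 2*y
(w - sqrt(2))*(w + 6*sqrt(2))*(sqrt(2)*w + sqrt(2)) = sqrt(2)*w^3 + sqrt(2)*w^2 + 10*w^2 - 12*sqrt(2)*w + 10*w - 12*sqrt(2)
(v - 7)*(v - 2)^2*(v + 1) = v^4 - 10*v^3 + 21*v^2 + 4*v - 28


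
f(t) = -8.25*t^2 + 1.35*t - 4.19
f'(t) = 1.35 - 16.5*t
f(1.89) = -31.11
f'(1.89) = -29.84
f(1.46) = -19.80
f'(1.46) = -22.74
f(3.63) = -108.00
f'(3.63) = -58.54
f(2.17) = -40.11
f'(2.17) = -34.46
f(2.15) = -39.42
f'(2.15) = -34.12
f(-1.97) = -38.87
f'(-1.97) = 33.86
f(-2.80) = -72.65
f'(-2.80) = 47.55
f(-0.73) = -9.57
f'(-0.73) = 13.40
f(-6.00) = -309.29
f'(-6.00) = 100.35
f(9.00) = -660.29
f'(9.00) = -147.15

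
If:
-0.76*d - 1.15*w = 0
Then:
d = -1.51315789473684*w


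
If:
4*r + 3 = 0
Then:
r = -3/4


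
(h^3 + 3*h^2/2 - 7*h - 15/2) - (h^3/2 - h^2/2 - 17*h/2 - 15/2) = h^3/2 + 2*h^2 + 3*h/2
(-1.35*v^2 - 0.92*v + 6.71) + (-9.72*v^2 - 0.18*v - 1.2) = -11.07*v^2 - 1.1*v + 5.51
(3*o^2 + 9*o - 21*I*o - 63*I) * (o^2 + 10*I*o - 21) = 3*o^4 + 9*o^3 + 9*I*o^3 + 147*o^2 + 27*I*o^2 + 441*o + 441*I*o + 1323*I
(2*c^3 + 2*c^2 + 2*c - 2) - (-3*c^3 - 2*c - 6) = 5*c^3 + 2*c^2 + 4*c + 4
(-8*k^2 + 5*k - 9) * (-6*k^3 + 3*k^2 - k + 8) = 48*k^5 - 54*k^4 + 77*k^3 - 96*k^2 + 49*k - 72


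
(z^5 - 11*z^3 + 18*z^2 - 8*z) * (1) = z^5 - 11*z^3 + 18*z^2 - 8*z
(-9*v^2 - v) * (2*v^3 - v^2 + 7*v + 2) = -18*v^5 + 7*v^4 - 62*v^3 - 25*v^2 - 2*v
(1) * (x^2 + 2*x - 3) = x^2 + 2*x - 3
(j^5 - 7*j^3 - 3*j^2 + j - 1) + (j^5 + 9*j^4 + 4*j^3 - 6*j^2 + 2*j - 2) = 2*j^5 + 9*j^4 - 3*j^3 - 9*j^2 + 3*j - 3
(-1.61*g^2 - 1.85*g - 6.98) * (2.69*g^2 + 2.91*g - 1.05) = -4.3309*g^4 - 9.6616*g^3 - 22.4692*g^2 - 18.3693*g + 7.329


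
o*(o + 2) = o^2 + 2*o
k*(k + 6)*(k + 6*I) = k^3 + 6*k^2 + 6*I*k^2 + 36*I*k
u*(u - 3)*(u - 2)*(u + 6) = u^4 + u^3 - 24*u^2 + 36*u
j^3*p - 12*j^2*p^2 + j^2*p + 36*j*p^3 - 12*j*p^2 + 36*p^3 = (j - 6*p)^2*(j*p + p)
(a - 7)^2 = a^2 - 14*a + 49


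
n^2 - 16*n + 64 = (n - 8)^2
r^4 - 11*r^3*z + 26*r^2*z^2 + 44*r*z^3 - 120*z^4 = (r - 6*z)*(r - 5*z)*(r - 2*z)*(r + 2*z)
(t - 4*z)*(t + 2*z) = t^2 - 2*t*z - 8*z^2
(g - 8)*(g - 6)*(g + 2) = g^3 - 12*g^2 + 20*g + 96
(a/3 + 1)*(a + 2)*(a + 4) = a^3/3 + 3*a^2 + 26*a/3 + 8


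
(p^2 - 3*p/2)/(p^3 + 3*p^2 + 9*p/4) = 2*(2*p - 3)/(4*p^2 + 12*p + 9)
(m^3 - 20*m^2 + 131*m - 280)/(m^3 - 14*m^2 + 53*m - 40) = (m - 7)/(m - 1)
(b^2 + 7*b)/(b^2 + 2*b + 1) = b*(b + 7)/(b^2 + 2*b + 1)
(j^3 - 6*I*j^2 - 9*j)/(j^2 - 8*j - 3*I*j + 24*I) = j*(j - 3*I)/(j - 8)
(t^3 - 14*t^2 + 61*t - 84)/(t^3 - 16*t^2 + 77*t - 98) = (t^2 - 7*t + 12)/(t^2 - 9*t + 14)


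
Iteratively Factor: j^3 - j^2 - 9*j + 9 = (j - 3)*(j^2 + 2*j - 3) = (j - 3)*(j + 3)*(j - 1)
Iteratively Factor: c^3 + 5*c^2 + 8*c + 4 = (c + 2)*(c^2 + 3*c + 2) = (c + 1)*(c + 2)*(c + 2)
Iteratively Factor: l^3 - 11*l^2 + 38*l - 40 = (l - 2)*(l^2 - 9*l + 20) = (l - 4)*(l - 2)*(l - 5)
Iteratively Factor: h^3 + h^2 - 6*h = (h)*(h^2 + h - 6) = h*(h + 3)*(h - 2)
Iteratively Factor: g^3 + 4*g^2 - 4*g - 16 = (g + 2)*(g^2 + 2*g - 8) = (g + 2)*(g + 4)*(g - 2)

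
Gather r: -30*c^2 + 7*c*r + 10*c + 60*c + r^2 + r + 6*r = -30*c^2 + 70*c + r^2 + r*(7*c + 7)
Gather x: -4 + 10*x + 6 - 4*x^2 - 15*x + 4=-4*x^2 - 5*x + 6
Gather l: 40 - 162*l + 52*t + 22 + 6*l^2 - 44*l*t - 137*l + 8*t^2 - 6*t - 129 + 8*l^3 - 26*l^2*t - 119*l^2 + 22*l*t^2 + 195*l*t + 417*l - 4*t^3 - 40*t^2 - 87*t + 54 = 8*l^3 + l^2*(-26*t - 113) + l*(22*t^2 + 151*t + 118) - 4*t^3 - 32*t^2 - 41*t - 13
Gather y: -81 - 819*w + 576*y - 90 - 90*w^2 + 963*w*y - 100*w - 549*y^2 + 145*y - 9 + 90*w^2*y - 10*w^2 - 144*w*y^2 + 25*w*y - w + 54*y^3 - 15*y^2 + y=-100*w^2 - 920*w + 54*y^3 + y^2*(-144*w - 564) + y*(90*w^2 + 988*w + 722) - 180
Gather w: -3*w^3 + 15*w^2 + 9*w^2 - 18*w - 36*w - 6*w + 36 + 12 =-3*w^3 + 24*w^2 - 60*w + 48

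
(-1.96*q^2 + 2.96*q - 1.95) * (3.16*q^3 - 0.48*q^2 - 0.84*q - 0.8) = -6.1936*q^5 + 10.2944*q^4 - 5.9364*q^3 + 0.0176000000000003*q^2 - 0.73*q + 1.56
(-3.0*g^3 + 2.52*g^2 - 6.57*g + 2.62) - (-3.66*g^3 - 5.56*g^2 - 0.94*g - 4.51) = 0.66*g^3 + 8.08*g^2 - 5.63*g + 7.13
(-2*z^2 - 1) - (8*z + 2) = -2*z^2 - 8*z - 3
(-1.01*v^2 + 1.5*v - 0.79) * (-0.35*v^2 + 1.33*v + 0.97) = 0.3535*v^4 - 1.8683*v^3 + 1.2918*v^2 + 0.4043*v - 0.7663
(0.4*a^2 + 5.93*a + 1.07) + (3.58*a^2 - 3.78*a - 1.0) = 3.98*a^2 + 2.15*a + 0.0700000000000001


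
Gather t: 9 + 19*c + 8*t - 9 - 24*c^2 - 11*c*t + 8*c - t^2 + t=-24*c^2 + 27*c - t^2 + t*(9 - 11*c)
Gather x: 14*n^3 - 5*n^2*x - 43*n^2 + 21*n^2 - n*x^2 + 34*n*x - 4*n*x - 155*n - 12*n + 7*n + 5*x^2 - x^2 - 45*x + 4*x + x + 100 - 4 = 14*n^3 - 22*n^2 - 160*n + x^2*(4 - n) + x*(-5*n^2 + 30*n - 40) + 96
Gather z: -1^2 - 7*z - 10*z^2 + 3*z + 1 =-10*z^2 - 4*z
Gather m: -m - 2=-m - 2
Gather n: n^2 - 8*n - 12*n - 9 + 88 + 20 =n^2 - 20*n + 99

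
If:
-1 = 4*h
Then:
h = -1/4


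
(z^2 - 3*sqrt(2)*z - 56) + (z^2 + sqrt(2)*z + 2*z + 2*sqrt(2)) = 2*z^2 - 2*sqrt(2)*z + 2*z - 56 + 2*sqrt(2)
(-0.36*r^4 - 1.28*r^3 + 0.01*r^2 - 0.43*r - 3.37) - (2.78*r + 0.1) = -0.36*r^4 - 1.28*r^3 + 0.01*r^2 - 3.21*r - 3.47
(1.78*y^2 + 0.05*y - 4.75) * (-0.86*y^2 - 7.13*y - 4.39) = -1.5308*y^4 - 12.7344*y^3 - 4.0857*y^2 + 33.648*y + 20.8525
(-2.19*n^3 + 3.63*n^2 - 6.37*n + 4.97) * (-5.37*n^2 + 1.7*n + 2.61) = 11.7603*n^5 - 23.2161*n^4 + 34.662*n^3 - 28.0436*n^2 - 8.1767*n + 12.9717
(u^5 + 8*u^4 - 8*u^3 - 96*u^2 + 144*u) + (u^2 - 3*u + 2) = u^5 + 8*u^4 - 8*u^3 - 95*u^2 + 141*u + 2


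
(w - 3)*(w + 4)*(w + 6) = w^3 + 7*w^2 - 6*w - 72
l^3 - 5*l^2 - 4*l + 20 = (l - 5)*(l - 2)*(l + 2)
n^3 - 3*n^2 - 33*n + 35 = (n - 7)*(n - 1)*(n + 5)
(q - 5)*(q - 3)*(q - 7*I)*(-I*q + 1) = -I*q^4 - 6*q^3 + 8*I*q^3 + 48*q^2 - 22*I*q^2 - 90*q + 56*I*q - 105*I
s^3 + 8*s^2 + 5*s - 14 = (s - 1)*(s + 2)*(s + 7)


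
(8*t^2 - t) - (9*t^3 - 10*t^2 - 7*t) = -9*t^3 + 18*t^2 + 6*t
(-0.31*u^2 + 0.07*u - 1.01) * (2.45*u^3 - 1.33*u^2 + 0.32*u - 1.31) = -0.7595*u^5 + 0.5838*u^4 - 2.6668*u^3 + 1.7718*u^2 - 0.4149*u + 1.3231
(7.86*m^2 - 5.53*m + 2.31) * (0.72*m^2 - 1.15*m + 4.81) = 5.6592*m^4 - 13.0206*m^3 + 45.8293*m^2 - 29.2558*m + 11.1111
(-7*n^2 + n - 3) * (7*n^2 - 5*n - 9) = -49*n^4 + 42*n^3 + 37*n^2 + 6*n + 27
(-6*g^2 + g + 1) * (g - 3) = -6*g^3 + 19*g^2 - 2*g - 3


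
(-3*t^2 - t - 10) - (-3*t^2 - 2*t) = t - 10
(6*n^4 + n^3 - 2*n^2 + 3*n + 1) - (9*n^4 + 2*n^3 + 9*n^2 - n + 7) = -3*n^4 - n^3 - 11*n^2 + 4*n - 6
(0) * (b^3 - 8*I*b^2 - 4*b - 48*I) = 0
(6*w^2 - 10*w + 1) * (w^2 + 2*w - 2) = 6*w^4 + 2*w^3 - 31*w^2 + 22*w - 2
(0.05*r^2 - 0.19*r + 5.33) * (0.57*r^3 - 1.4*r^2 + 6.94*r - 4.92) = 0.0285*r^5 - 0.1783*r^4 + 3.6511*r^3 - 9.0266*r^2 + 37.925*r - 26.2236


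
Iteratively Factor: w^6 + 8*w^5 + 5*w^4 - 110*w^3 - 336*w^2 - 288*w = (w)*(w^5 + 8*w^4 + 5*w^3 - 110*w^2 - 336*w - 288) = w*(w - 4)*(w^4 + 12*w^3 + 53*w^2 + 102*w + 72) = w*(w - 4)*(w + 4)*(w^3 + 8*w^2 + 21*w + 18) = w*(w - 4)*(w + 3)*(w + 4)*(w^2 + 5*w + 6) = w*(w - 4)*(w + 3)^2*(w + 4)*(w + 2)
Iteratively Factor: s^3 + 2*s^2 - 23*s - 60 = (s + 3)*(s^2 - s - 20) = (s + 3)*(s + 4)*(s - 5)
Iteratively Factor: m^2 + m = (m + 1)*(m)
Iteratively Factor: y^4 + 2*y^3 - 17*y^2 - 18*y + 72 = (y - 2)*(y^3 + 4*y^2 - 9*y - 36) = (y - 3)*(y - 2)*(y^2 + 7*y + 12) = (y - 3)*(y - 2)*(y + 3)*(y + 4)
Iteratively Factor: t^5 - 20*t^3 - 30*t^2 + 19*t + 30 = (t - 1)*(t^4 + t^3 - 19*t^2 - 49*t - 30) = (t - 1)*(t + 1)*(t^3 - 19*t - 30) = (t - 5)*(t - 1)*(t + 1)*(t^2 + 5*t + 6) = (t - 5)*(t - 1)*(t + 1)*(t + 3)*(t + 2)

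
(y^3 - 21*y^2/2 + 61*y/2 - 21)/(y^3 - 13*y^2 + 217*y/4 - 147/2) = 2*(y - 1)/(2*y - 7)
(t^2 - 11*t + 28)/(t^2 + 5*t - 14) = (t^2 - 11*t + 28)/(t^2 + 5*t - 14)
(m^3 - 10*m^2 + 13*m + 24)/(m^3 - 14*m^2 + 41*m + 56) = (m - 3)/(m - 7)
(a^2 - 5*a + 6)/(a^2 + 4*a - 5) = (a^2 - 5*a + 6)/(a^2 + 4*a - 5)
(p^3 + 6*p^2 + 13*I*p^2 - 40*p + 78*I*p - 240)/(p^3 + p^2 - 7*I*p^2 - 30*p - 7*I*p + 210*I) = (p^2 + 13*I*p - 40)/(p^2 - p*(5 + 7*I) + 35*I)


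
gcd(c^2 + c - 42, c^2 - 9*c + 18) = c - 6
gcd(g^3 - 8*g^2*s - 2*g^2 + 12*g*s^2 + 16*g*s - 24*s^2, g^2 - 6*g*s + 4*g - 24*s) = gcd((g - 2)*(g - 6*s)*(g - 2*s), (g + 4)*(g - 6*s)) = -g + 6*s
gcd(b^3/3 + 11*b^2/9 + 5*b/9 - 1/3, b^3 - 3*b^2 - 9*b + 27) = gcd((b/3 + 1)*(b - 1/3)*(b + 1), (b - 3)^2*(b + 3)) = b + 3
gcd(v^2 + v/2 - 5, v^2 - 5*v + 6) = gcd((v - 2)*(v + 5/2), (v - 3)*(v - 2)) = v - 2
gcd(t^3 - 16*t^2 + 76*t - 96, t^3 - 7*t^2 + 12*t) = 1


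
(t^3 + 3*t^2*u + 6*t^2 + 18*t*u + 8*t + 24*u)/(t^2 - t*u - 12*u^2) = (t^2 + 6*t + 8)/(t - 4*u)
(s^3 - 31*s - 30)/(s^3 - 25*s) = (s^2 - 5*s - 6)/(s*(s - 5))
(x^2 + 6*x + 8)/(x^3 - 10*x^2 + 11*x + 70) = (x + 4)/(x^2 - 12*x + 35)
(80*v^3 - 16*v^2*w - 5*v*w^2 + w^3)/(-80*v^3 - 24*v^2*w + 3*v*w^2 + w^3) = (-4*v + w)/(4*v + w)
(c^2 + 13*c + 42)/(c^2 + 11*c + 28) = (c + 6)/(c + 4)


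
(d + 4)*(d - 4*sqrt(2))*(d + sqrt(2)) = d^3 - 3*sqrt(2)*d^2 + 4*d^2 - 12*sqrt(2)*d - 8*d - 32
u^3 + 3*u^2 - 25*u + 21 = (u - 3)*(u - 1)*(u + 7)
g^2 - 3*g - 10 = (g - 5)*(g + 2)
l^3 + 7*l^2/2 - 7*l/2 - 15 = (l - 2)*(l + 5/2)*(l + 3)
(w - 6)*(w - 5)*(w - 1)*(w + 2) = w^4 - 10*w^3 + 17*w^2 + 52*w - 60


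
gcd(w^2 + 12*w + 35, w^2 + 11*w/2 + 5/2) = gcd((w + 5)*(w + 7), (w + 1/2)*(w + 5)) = w + 5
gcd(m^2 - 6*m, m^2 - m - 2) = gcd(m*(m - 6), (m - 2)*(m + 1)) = 1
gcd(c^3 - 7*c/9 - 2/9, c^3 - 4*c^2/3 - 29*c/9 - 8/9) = c + 1/3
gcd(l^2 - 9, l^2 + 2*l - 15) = l - 3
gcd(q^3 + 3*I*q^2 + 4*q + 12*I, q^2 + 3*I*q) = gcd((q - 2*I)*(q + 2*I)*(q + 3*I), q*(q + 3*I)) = q + 3*I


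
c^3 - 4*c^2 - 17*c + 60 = (c - 5)*(c - 3)*(c + 4)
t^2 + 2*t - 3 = (t - 1)*(t + 3)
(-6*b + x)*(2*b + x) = -12*b^2 - 4*b*x + x^2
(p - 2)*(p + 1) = p^2 - p - 2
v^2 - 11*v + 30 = (v - 6)*(v - 5)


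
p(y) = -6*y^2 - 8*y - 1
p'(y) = -12*y - 8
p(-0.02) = -0.84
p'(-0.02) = -7.76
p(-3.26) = -38.69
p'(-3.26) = 31.12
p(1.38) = -23.47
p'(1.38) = -24.56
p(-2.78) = -25.13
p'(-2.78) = 25.36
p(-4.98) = -109.96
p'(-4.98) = 51.76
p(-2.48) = -18.06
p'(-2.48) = 21.76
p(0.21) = -2.94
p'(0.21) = -10.52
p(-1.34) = -1.05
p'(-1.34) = 8.08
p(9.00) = -559.00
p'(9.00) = -116.00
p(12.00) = -961.00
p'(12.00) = -152.00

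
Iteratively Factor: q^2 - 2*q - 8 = (q - 4)*(q + 2)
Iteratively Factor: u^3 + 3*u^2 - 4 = (u - 1)*(u^2 + 4*u + 4) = (u - 1)*(u + 2)*(u + 2)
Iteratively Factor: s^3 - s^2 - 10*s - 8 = (s + 2)*(s^2 - 3*s - 4) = (s - 4)*(s + 2)*(s + 1)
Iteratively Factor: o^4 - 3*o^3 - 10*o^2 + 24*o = (o)*(o^3 - 3*o^2 - 10*o + 24) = o*(o - 2)*(o^2 - o - 12) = o*(o - 2)*(o + 3)*(o - 4)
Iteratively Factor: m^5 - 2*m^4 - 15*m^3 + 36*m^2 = (m)*(m^4 - 2*m^3 - 15*m^2 + 36*m) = m*(m - 3)*(m^3 + m^2 - 12*m) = m^2*(m - 3)*(m^2 + m - 12) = m^2*(m - 3)*(m + 4)*(m - 3)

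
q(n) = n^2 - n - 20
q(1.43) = -19.39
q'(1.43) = 1.86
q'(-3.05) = -7.10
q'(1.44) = 1.88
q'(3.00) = 5.00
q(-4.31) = 2.89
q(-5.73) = 18.56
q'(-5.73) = -12.46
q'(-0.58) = -2.16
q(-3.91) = -0.80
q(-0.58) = -19.08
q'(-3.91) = -8.82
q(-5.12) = 11.33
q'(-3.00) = -7.00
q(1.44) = -19.37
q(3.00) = -14.00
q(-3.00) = -8.00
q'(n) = 2*n - 1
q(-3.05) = -7.65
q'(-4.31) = -9.62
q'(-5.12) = -11.24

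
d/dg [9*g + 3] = 9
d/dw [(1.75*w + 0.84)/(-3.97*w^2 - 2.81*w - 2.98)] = (6.9475*w^2 + 6.6696*w - 2.8546)/(15.7609*w^4 + 22.3114*w^3 + 31.5573*w^2 + 16.7476*w + 8.8804)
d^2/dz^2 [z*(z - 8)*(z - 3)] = 6*z - 22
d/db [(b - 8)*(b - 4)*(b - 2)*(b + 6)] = 4*b^3 - 24*b^2 - 56*b + 272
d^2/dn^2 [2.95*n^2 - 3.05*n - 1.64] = 5.90000000000000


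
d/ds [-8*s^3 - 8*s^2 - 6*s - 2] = -24*s^2 - 16*s - 6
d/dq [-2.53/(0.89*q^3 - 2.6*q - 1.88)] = (6.7551*q^2 - 6.578)/(-0.89*q^3 + 2.6*q + 1.88)^2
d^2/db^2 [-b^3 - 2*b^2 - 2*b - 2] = -6*b - 4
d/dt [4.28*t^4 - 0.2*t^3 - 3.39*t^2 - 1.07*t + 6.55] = 17.12*t^3 - 0.6*t^2 - 6.78*t - 1.07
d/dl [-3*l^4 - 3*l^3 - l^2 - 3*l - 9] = -12*l^3 - 9*l^2 - 2*l - 3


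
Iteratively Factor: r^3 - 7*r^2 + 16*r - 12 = (r - 2)*(r^2 - 5*r + 6) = (r - 3)*(r - 2)*(r - 2)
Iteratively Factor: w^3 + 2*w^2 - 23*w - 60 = (w + 3)*(w^2 - w - 20) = (w - 5)*(w + 3)*(w + 4)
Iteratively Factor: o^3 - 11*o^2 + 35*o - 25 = (o - 1)*(o^2 - 10*o + 25) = (o - 5)*(o - 1)*(o - 5)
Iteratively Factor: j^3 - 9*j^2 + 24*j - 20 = (j - 5)*(j^2 - 4*j + 4) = (j - 5)*(j - 2)*(j - 2)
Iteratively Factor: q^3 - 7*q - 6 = (q + 1)*(q^2 - q - 6) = (q - 3)*(q + 1)*(q + 2)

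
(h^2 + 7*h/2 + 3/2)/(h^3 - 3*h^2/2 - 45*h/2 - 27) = (2*h + 1)/(2*h^2 - 9*h - 18)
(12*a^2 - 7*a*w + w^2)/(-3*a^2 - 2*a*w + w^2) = (-4*a + w)/(a + w)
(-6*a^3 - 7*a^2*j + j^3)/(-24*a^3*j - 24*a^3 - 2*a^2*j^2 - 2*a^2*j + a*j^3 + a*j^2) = (6*a^3 + 7*a^2*j - j^3)/(a*(24*a^2*j + 24*a^2 + 2*a*j^2 + 2*a*j - j^3 - j^2))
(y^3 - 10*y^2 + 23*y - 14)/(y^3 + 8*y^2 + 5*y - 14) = (y^2 - 9*y + 14)/(y^2 + 9*y + 14)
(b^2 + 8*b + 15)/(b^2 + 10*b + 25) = (b + 3)/(b + 5)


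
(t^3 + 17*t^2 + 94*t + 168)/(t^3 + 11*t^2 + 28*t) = (t + 6)/t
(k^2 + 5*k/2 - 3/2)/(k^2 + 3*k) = (k - 1/2)/k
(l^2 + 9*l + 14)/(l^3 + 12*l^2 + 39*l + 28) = (l + 2)/(l^2 + 5*l + 4)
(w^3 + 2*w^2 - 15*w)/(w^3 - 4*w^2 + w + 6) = w*(w + 5)/(w^2 - w - 2)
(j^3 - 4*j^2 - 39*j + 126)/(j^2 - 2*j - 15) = (-j^3 + 4*j^2 + 39*j - 126)/(-j^2 + 2*j + 15)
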